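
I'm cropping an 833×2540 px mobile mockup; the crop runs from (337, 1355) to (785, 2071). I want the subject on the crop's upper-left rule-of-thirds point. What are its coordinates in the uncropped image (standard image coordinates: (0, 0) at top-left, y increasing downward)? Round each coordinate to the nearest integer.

Crop width = 785 − 337 = 448 px; one third is 149.33 px.
Crop height = 2071 − 1355 = 716 px; one third is 238.67 px.
The upper-left point is one-third across and one-third down within the crop:
x = 337 + 1 × 149.33 ≈ 486; y = 1355 + 1 × 238.67 ≈ 1594.

x = 486 px, y = 1594 px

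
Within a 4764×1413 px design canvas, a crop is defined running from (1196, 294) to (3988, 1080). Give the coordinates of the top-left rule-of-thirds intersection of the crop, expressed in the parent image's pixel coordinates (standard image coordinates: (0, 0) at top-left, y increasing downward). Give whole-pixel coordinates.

(2127, 556)

Crop width = 3988 − 1196 = 2792 px; one third is 930.67 px.
Crop height = 1080 − 294 = 786 px; one third is 262.00 px.
The top-left point is one-third across and one-third down within the crop:
x = 1196 + 1 × 930.67 ≈ 2127; y = 294 + 1 × 262.00 ≈ 556.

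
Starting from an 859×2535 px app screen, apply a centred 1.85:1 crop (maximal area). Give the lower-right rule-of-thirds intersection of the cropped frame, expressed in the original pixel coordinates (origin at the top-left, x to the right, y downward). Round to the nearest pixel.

(573, 1345)

859/2535 < 1.85/1, so the 1.85:1 crop keeps the full width 859 and trims height to 859 × 1/1.85 = 464.32 px.
Top offset = (2535 − 464.32)/2 = 1035.34 px; left offset = 0.
Lower-right is two-thirds across and two-thirds down within the crop:
x = 0.00 + 2 × 859.00/3 ≈ 573; y = 1035.34 + 2 × 464.32/3 ≈ 1345.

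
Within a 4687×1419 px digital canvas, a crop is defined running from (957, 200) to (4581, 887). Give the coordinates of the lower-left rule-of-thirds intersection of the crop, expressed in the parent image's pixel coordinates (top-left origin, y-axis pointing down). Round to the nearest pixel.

Crop width = 4581 − 957 = 3624 px; one third is 1208.00 px.
Crop height = 887 − 200 = 687 px; one third is 229.00 px.
The lower-left point is one-third across and two-thirds down within the crop:
x = 957 + 1 × 1208.00 ≈ 2165; y = 200 + 2 × 229.00 ≈ 658.

x = 2165 px, y = 658 px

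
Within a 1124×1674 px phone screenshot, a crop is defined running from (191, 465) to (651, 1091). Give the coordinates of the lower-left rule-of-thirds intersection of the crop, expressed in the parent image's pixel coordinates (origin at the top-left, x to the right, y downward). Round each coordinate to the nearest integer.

(344, 882)

Crop width = 651 − 191 = 460 px; one third is 153.33 px.
Crop height = 1091 − 465 = 626 px; one third is 208.67 px.
The lower-left point is one-third across and two-thirds down within the crop:
x = 191 + 1 × 153.33 ≈ 344; y = 465 + 2 × 208.67 ≈ 882.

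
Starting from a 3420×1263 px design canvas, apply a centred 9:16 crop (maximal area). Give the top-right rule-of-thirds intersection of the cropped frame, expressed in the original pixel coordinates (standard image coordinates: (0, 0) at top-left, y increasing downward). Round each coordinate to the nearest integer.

3420/1263 > 9/16, so the 9:16 crop keeps the full height 1263 and trims width to 1263 × 9/16 = 710.44 px.
Left offset = (3420 − 710.44)/2 = 1354.78 px; top offset = 0.
Top-right is two-thirds across and one-third down within the crop:
x = 1354.78 + 2 × 710.44/3 ≈ 1828; y = 0.00 + 1 × 1263.00/3 ≈ 421.

(1828, 421)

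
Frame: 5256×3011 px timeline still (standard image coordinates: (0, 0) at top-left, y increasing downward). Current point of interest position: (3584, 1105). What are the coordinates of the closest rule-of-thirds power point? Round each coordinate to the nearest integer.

Third lines: x ∈ {1752, 3504}, y ∈ {1004, 2007}.
3584 is closer to x = 3504; 1105 is closer to y = 1004.
So the nearest intersection is the upper-right power point.

x = 3504 px, y = 1004 px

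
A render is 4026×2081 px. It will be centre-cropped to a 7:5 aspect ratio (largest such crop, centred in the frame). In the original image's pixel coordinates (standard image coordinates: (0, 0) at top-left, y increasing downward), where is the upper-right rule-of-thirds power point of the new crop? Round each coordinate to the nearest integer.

4026/2081 > 7/5, so the 7:5 crop keeps the full height 2081 and trims width to 2081 × 7/5 = 2913.40 px.
Left offset = (4026 − 2913.40)/2 = 556.30 px; top offset = 0.
Upper-right is two-thirds across and one-third down within the crop:
x = 556.30 + 2 × 2913.40/3 ≈ 2499; y = 0.00 + 1 × 2081.00/3 ≈ 694.

x = 2499 px, y = 694 px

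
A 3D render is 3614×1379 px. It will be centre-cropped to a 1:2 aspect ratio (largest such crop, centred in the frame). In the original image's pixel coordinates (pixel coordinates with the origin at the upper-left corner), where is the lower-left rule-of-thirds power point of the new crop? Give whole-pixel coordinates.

(1692, 919)

3614/1379 > 1/2, so the 1:2 crop keeps the full height 1379 and trims width to 1379 × 1/2 = 689.50 px.
Left offset = (3614 − 689.50)/2 = 1462.25 px; top offset = 0.
Lower-left is one-third across and two-thirds down within the crop:
x = 1462.25 + 1 × 689.50/3 ≈ 1692; y = 0.00 + 2 × 1379.00/3 ≈ 919.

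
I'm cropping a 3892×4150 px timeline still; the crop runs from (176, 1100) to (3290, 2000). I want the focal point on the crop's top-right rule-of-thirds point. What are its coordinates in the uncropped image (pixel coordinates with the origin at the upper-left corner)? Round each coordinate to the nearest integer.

(2252, 1400)

Crop width = 3290 − 176 = 3114 px; one third is 1038.00 px.
Crop height = 2000 − 1100 = 900 px; one third is 300.00 px.
The top-right point is two-thirds across and one-third down within the crop:
x = 176 + 2 × 1038.00 ≈ 2252; y = 1100 + 1 × 300.00 ≈ 1400.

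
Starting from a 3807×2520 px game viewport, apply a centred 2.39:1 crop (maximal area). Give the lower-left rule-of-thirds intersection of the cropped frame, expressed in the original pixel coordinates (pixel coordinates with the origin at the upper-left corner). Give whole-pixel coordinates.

3807/2520 < 2.39/1, so the 2.39:1 crop keeps the full width 3807 and trims height to 3807 × 1/2.39 = 1592.89 px.
Top offset = (2520 − 1592.89)/2 = 463.56 px; left offset = 0.
Lower-left is one-third across and two-thirds down within the crop:
x = 0.00 + 1 × 3807.00/3 ≈ 1269; y = 463.56 + 2 × 1592.89/3 ≈ 1525.

x = 1269 px, y = 1525 px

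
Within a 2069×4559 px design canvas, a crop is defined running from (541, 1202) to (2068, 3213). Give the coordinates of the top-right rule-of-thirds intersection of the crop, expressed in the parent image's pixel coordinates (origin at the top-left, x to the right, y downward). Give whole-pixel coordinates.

Crop width = 2068 − 541 = 1527 px; one third is 509.00 px.
Crop height = 3213 − 1202 = 2011 px; one third is 670.33 px.
The top-right point is two-thirds across and one-third down within the crop:
x = 541 + 2 × 509.00 ≈ 1559; y = 1202 + 1 × 670.33 ≈ 1872.

x = 1559 px, y = 1872 px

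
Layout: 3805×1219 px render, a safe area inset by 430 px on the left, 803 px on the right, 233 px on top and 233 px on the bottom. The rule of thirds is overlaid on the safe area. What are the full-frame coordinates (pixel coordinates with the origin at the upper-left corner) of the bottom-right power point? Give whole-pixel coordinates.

Content width = 3805 − 430 − 803 = 2572 px; content height = 1219 − 233 − 233 = 753 px.
Bottom-right is two-thirds across and two-thirds down within the safe area.
x = 430 + 2 × 2572/3 = 430 + 1714.67 ≈ 2145
y = 233 + 2 × 753/3 = 233 + 502.00 ≈ 735

x = 2145 px, y = 735 px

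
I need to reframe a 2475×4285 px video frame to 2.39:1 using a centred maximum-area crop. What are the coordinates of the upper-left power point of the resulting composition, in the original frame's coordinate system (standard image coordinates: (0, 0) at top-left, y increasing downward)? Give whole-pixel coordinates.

2475/4285 < 2.39/1, so the 2.39:1 crop keeps the full width 2475 and trims height to 2475 × 1/2.39 = 1035.56 px.
Top offset = (4285 − 1035.56)/2 = 1624.72 px; left offset = 0.
Upper-left is one-third across and one-third down within the crop:
x = 0.00 + 1 × 2475.00/3 ≈ 825; y = 1624.72 + 1 × 1035.56/3 ≈ 1970.

x = 825 px, y = 1970 px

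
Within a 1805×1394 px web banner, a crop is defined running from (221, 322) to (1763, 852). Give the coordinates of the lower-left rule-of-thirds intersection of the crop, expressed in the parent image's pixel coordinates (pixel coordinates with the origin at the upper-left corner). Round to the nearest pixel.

Crop width = 1763 − 221 = 1542 px; one third is 514.00 px.
Crop height = 852 − 322 = 530 px; one third is 176.67 px.
The lower-left point is one-third across and two-thirds down within the crop:
x = 221 + 1 × 514.00 ≈ 735; y = 322 + 2 × 176.67 ≈ 675.

x = 735 px, y = 675 px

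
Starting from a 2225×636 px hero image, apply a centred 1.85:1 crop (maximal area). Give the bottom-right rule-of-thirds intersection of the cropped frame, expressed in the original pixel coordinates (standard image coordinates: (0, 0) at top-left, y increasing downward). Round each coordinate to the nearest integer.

(1309, 424)

2225/636 > 1.85/1, so the 1.85:1 crop keeps the full height 636 and trims width to 636 × 1.85/1 = 1176.60 px.
Left offset = (2225 − 1176.60)/2 = 524.20 px; top offset = 0.
Bottom-right is two-thirds across and two-thirds down within the crop:
x = 524.20 + 2 × 1176.60/3 ≈ 1309; y = 0.00 + 2 × 636.00/3 ≈ 424.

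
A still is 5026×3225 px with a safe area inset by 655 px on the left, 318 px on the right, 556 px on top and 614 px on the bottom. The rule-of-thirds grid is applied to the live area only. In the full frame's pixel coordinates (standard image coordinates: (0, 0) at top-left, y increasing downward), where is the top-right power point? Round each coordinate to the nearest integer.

Content width = 5026 − 655 − 318 = 4053 px; content height = 3225 − 556 − 614 = 2055 px.
Top-right is two-thirds across and one-third down within the live area.
x = 655 + 2 × 4053/3 = 655 + 2702.00 ≈ 3357
y = 556 + 1 × 2055/3 = 556 + 685.00 ≈ 1241

(3357, 1241)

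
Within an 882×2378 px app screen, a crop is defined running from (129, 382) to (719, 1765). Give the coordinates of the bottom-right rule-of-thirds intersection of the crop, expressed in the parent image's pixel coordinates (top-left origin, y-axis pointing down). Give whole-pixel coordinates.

Crop width = 719 − 129 = 590 px; one third is 196.67 px.
Crop height = 1765 − 382 = 1383 px; one third is 461.00 px.
The bottom-right point is two-thirds across and two-thirds down within the crop:
x = 129 + 2 × 196.67 ≈ 522; y = 382 + 2 × 461.00 ≈ 1304.

(522, 1304)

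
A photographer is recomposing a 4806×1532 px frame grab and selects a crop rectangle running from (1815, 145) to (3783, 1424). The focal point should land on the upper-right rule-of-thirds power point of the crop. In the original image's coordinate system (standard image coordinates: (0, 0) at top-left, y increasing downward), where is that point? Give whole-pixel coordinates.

Crop width = 3783 − 1815 = 1968 px; one third is 656.00 px.
Crop height = 1424 − 145 = 1279 px; one third is 426.33 px.
The upper-right point is two-thirds across and one-third down within the crop:
x = 1815 + 2 × 656.00 ≈ 3127; y = 145 + 1 × 426.33 ≈ 571.

(3127, 571)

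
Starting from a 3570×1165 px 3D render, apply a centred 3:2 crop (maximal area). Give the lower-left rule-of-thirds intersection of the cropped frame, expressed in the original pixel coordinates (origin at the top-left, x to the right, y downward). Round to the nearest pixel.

3570/1165 > 3/2, so the 3:2 crop keeps the full height 1165 and trims width to 1165 × 3/2 = 1747.50 px.
Left offset = (3570 − 1747.50)/2 = 911.25 px; top offset = 0.
Lower-left is one-third across and two-thirds down within the crop:
x = 911.25 + 1 × 1747.50/3 ≈ 1494; y = 0.00 + 2 × 1165.00/3 ≈ 777.

(1494, 777)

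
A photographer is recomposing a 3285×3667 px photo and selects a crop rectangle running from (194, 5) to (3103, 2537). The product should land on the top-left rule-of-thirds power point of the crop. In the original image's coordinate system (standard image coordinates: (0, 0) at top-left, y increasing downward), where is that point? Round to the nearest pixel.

Crop width = 3103 − 194 = 2909 px; one third is 969.67 px.
Crop height = 2537 − 5 = 2532 px; one third is 844.00 px.
The top-left point is one-third across and one-third down within the crop:
x = 194 + 1 × 969.67 ≈ 1164; y = 5 + 1 × 844.00 ≈ 849.

x = 1164 px, y = 849 px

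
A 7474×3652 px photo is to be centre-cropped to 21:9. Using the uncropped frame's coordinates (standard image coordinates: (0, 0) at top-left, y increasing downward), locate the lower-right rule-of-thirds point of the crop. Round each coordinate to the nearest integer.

7474/3652 < 21/9, so the 21:9 crop keeps the full width 7474 and trims height to 7474 × 9/21 = 3203.14 px.
Top offset = (3652 − 3203.14)/2 = 224.43 px; left offset = 0.
Lower-right is two-thirds across and two-thirds down within the crop:
x = 0.00 + 2 × 7474.00/3 ≈ 4983; y = 224.43 + 2 × 3203.14/3 ≈ 2360.

x = 4983 px, y = 2360 px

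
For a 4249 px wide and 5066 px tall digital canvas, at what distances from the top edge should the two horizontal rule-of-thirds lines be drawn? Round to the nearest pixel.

1689 px and 3377 px

5066 / 3 = 1688.67, so the horizontal lines sit at one and two thirds of 5066.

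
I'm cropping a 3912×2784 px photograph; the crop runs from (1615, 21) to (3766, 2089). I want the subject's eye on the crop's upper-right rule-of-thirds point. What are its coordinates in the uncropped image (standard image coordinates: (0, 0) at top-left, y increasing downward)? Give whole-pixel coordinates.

Crop width = 3766 − 1615 = 2151 px; one third is 717.00 px.
Crop height = 2089 − 21 = 2068 px; one third is 689.33 px.
The upper-right point is two-thirds across and one-third down within the crop:
x = 1615 + 2 × 717.00 ≈ 3049; y = 21 + 1 × 689.33 ≈ 710.

x = 3049 px, y = 710 px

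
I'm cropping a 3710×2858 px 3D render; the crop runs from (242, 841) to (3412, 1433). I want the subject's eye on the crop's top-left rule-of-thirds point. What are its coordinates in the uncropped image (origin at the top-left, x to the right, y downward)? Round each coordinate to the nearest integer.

x = 1299 px, y = 1038 px

Crop width = 3412 − 242 = 3170 px; one third is 1056.67 px.
Crop height = 1433 − 841 = 592 px; one third is 197.33 px.
The top-left point is one-third across and one-third down within the crop:
x = 242 + 1 × 1056.67 ≈ 1299; y = 841 + 1 × 197.33 ≈ 1038.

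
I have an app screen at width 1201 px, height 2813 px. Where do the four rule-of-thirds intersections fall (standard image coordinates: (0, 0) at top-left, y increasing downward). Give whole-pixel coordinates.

(400, 938), (801, 938), (400, 1875), (801, 1875)

One third of 1201 is 400.33; one third of 2813 is 937.67.
Vertical third lines at x = 400 and x = 801; horizontal third lines at y = 938 and y = 1875.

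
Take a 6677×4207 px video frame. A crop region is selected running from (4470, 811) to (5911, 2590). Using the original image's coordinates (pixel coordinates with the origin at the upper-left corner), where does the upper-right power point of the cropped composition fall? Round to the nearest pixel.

x = 5431 px, y = 1404 px

Crop width = 5911 − 4470 = 1441 px; one third is 480.33 px.
Crop height = 2590 − 811 = 1779 px; one third is 593.00 px.
The upper-right point is two-thirds across and one-third down within the crop:
x = 4470 + 2 × 480.33 ≈ 5431; y = 811 + 1 × 593.00 ≈ 1404.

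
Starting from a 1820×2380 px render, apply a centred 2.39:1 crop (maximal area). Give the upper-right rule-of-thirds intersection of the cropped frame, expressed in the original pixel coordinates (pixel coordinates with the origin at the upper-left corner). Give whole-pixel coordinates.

(1213, 1063)

1820/2380 < 2.39/1, so the 2.39:1 crop keeps the full width 1820 and trims height to 1820 × 1/2.39 = 761.51 px.
Top offset = (2380 − 761.51)/2 = 809.25 px; left offset = 0.
Upper-right is two-thirds across and one-third down within the crop:
x = 0.00 + 2 × 1820.00/3 ≈ 1213; y = 809.25 + 1 × 761.51/3 ≈ 1063.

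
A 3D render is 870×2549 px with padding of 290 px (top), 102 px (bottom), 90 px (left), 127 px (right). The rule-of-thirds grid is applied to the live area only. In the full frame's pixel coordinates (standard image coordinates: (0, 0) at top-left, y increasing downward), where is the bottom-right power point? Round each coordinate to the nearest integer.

Content width = 870 − 90 − 127 = 653 px; content height = 2549 − 290 − 102 = 2157 px.
Bottom-right is two-thirds across and two-thirds down within the live area.
x = 90 + 2 × 653/3 = 90 + 435.33 ≈ 525
y = 290 + 2 × 2157/3 = 290 + 1438.00 ≈ 1728

(525, 1728)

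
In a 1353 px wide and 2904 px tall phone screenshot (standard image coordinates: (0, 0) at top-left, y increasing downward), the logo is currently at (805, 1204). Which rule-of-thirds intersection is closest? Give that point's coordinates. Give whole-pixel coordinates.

Third lines: x ∈ {451, 902}, y ∈ {968, 1936}.
805 is closer to x = 902; 1204 is closer to y = 968.
So the nearest intersection is the upper-right power point.

x = 902 px, y = 968 px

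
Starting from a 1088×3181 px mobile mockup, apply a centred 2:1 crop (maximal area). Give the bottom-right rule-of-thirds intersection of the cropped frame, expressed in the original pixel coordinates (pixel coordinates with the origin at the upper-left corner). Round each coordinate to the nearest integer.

1088/3181 < 2/1, so the 2:1 crop keeps the full width 1088 and trims height to 1088 × 1/2 = 544.00 px.
Top offset = (3181 − 544.00)/2 = 1318.50 px; left offset = 0.
Bottom-right is two-thirds across and two-thirds down within the crop:
x = 0.00 + 2 × 1088.00/3 ≈ 725; y = 1318.50 + 2 × 544.00/3 ≈ 1681.

x = 725 px, y = 1681 px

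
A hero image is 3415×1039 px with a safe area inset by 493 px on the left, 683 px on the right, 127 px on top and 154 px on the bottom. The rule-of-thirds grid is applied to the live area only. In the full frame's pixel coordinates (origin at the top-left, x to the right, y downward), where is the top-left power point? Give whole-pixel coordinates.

Content width = 3415 − 493 − 683 = 2239 px; content height = 1039 − 127 − 154 = 758 px.
Top-left is one-third across and one-third down within the live area.
x = 493 + 1 × 2239/3 = 493 + 746.33 ≈ 1239
y = 127 + 1 × 758/3 = 127 + 252.67 ≈ 380

(1239, 380)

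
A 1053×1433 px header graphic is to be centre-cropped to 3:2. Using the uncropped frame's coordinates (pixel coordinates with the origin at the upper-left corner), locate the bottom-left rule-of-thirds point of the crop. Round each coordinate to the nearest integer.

x = 351 px, y = 834 px

1053/1433 < 3/2, so the 3:2 crop keeps the full width 1053 and trims height to 1053 × 2/3 = 702.00 px.
Top offset = (1433 − 702.00)/2 = 365.50 px; left offset = 0.
Bottom-left is one-third across and two-thirds down within the crop:
x = 0.00 + 1 × 1053.00/3 ≈ 351; y = 365.50 + 2 × 702.00/3 ≈ 834.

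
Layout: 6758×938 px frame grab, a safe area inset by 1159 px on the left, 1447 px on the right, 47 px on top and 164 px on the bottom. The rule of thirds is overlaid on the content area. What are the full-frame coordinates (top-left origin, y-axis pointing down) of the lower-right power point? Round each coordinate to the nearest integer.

Content width = 6758 − 1159 − 1447 = 4152 px; content height = 938 − 47 − 164 = 727 px.
Lower-right is two-thirds across and two-thirds down within the content area.
x = 1159 + 2 × 4152/3 = 1159 + 2768.00 ≈ 3927
y = 47 + 2 × 727/3 = 47 + 484.67 ≈ 532

(3927, 532)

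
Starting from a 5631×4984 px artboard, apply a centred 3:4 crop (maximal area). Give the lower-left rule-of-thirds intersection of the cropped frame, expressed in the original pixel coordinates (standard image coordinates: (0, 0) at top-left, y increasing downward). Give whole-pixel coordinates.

(2193, 3323)

5631/4984 > 3/4, so the 3:4 crop keeps the full height 4984 and trims width to 4984 × 3/4 = 3738.00 px.
Left offset = (5631 − 3738.00)/2 = 946.50 px; top offset = 0.
Lower-left is one-third across and two-thirds down within the crop:
x = 946.50 + 1 × 3738.00/3 ≈ 2193; y = 0.00 + 2 × 4984.00/3 ≈ 3323.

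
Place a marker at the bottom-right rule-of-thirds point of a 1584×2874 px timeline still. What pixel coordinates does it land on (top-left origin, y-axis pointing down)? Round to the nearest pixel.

x = 1056 px, y = 1916 px

The bottom-right point sits two-thirds of the way across and two-thirds of the way down.
x = 2 × 1584/3 ≈ 1056; y = 2 × 2874/3 ≈ 1916.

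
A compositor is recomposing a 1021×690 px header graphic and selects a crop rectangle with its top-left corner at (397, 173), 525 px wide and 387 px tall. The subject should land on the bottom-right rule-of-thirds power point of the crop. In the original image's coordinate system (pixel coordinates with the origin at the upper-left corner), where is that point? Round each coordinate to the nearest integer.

One third of the crop width 525 is 175.00 px.
One third of the crop height 387 is 129.00 px.
The bottom-right point is two-thirds across and two-thirds down within the crop:
x = 397 + 2 × 175.00 ≈ 747; y = 173 + 2 × 129.00 ≈ 431.

(747, 431)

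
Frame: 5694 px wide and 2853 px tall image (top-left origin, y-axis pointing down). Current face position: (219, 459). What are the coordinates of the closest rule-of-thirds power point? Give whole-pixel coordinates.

x = 1898 px, y = 951 px

Third lines: x ∈ {1898, 3796}, y ∈ {951, 1902}.
219 is closer to x = 1898; 459 is closer to y = 951.
So the nearest intersection is the upper-left power point.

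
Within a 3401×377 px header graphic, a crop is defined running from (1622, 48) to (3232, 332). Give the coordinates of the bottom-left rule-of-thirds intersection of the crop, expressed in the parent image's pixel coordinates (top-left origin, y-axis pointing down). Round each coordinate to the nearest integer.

(2159, 237)

Crop width = 3232 − 1622 = 1610 px; one third is 536.67 px.
Crop height = 332 − 48 = 284 px; one third is 94.67 px.
The bottom-left point is one-third across and two-thirds down within the crop:
x = 1622 + 1 × 536.67 ≈ 2159; y = 48 + 2 × 94.67 ≈ 237.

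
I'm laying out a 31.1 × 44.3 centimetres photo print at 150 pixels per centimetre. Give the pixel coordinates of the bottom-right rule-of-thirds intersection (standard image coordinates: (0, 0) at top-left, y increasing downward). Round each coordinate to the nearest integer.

In pixels the canvas is 31.1 × 150 = 4665 wide and 44.3 × 150 = 6645 tall.
The bottom-right point is two-thirds across and two-thirds down:
x = 2 × 4665/3 ≈ 3110; y = 2 × 6645/3 ≈ 4430.

(3110, 4430)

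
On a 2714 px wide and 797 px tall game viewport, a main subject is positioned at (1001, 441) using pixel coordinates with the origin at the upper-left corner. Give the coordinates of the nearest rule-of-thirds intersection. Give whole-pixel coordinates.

Third lines: x ∈ {905, 1809}, y ∈ {266, 531}.
1001 is closer to x = 905; 441 is closer to y = 531.
So the nearest intersection is the lower-left power point.

(905, 531)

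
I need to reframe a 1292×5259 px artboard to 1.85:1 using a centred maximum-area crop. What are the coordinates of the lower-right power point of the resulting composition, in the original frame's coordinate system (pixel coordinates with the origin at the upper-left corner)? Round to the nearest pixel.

1292/5259 < 1.85/1, so the 1.85:1 crop keeps the full width 1292 and trims height to 1292 × 1/1.85 = 698.38 px.
Top offset = (5259 − 698.38)/2 = 2280.31 px; left offset = 0.
Lower-right is two-thirds across and two-thirds down within the crop:
x = 0.00 + 2 × 1292.00/3 ≈ 861; y = 2280.31 + 2 × 698.38/3 ≈ 2746.

(861, 2746)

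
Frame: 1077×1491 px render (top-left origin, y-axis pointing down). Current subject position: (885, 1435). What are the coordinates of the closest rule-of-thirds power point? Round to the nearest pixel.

Third lines: x ∈ {359, 718}, y ∈ {497, 994}.
885 is closer to x = 718; 1435 is closer to y = 994.
So the nearest intersection is the lower-right power point.

(718, 994)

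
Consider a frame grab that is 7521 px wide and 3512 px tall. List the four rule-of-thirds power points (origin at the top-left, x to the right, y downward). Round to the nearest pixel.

One third of 7521 is 2507; one third of 3512 is 1170.67.
Vertical third lines at x = 2507 and x = 5014; horizontal third lines at y = 1171 and y = 2341.

(2507, 1171), (5014, 1171), (2507, 2341), (5014, 2341)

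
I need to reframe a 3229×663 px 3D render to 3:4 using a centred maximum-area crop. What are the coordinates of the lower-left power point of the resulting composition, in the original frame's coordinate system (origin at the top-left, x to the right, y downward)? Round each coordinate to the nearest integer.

3229/663 > 3/4, so the 3:4 crop keeps the full height 663 and trims width to 663 × 3/4 = 497.25 px.
Left offset = (3229 − 497.25)/2 = 1365.88 px; top offset = 0.
Lower-left is one-third across and two-thirds down within the crop:
x = 1365.88 + 1 × 497.25/3 ≈ 1532; y = 0.00 + 2 × 663.00/3 ≈ 442.

(1532, 442)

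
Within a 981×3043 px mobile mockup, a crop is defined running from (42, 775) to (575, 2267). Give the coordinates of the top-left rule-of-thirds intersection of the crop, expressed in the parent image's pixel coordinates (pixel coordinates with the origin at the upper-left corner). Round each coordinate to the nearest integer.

Crop width = 575 − 42 = 533 px; one third is 177.67 px.
Crop height = 2267 − 775 = 1492 px; one third is 497.33 px.
The top-left point is one-third across and one-third down within the crop:
x = 42 + 1 × 177.67 ≈ 220; y = 775 + 1 × 497.33 ≈ 1272.

(220, 1272)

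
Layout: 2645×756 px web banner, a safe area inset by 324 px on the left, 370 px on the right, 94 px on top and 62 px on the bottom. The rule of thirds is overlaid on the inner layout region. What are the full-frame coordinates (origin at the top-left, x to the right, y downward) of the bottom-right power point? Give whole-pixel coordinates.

x = 1625 px, y = 494 px

Content width = 2645 − 324 − 370 = 1951 px; content height = 756 − 94 − 62 = 600 px.
Bottom-right is two-thirds across and two-thirds down within the inner layout region.
x = 324 + 2 × 1951/3 = 324 + 1300.67 ≈ 1625
y = 94 + 2 × 600/3 = 94 + 400.00 ≈ 494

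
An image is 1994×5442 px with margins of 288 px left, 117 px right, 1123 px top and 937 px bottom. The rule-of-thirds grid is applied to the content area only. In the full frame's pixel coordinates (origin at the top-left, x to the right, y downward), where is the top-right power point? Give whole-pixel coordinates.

(1347, 2250)

Content width = 1994 − 288 − 117 = 1589 px; content height = 5442 − 1123 − 937 = 3382 px.
Top-right is two-thirds across and one-third down within the content area.
x = 288 + 2 × 1589/3 = 288 + 1059.33 ≈ 1347
y = 1123 + 1 × 3382/3 = 1123 + 1127.33 ≈ 2250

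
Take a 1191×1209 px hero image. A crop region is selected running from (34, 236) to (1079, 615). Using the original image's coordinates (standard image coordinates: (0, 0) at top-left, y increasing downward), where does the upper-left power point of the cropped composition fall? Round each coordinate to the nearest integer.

Crop width = 1079 − 34 = 1045 px; one third is 348.33 px.
Crop height = 615 − 236 = 379 px; one third is 126.33 px.
The upper-left point is one-third across and one-third down within the crop:
x = 34 + 1 × 348.33 ≈ 382; y = 236 + 1 × 126.33 ≈ 362.

(382, 362)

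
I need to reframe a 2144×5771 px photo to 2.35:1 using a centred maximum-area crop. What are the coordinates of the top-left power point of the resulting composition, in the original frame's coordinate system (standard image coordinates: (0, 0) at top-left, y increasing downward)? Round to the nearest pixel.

2144/5771 < 2.35/1, so the 2.35:1 crop keeps the full width 2144 and trims height to 2144 × 1/2.35 = 912.34 px.
Top offset = (5771 − 912.34)/2 = 2429.33 px; left offset = 0.
Top-left is one-third across and one-third down within the crop:
x = 0.00 + 1 × 2144.00/3 ≈ 715; y = 2429.33 + 1 × 912.34/3 ≈ 2733.

(715, 2733)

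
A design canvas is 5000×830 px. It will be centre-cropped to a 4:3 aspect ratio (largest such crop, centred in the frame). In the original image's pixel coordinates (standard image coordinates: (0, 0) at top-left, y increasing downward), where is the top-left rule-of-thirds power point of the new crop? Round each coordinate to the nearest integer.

x = 2316 px, y = 277 px

5000/830 > 4/3, so the 4:3 crop keeps the full height 830 and trims width to 830 × 4/3 = 1106.67 px.
Left offset = (5000 − 1106.67)/2 = 1946.67 px; top offset = 0.
Top-left is one-third across and one-third down within the crop:
x = 1946.67 + 1 × 1106.67/3 ≈ 2316; y = 0.00 + 1 × 830.00/3 ≈ 277.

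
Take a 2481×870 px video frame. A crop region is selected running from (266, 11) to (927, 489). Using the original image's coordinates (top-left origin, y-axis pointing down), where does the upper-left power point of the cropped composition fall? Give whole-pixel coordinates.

Crop width = 927 − 266 = 661 px; one third is 220.33 px.
Crop height = 489 − 11 = 478 px; one third is 159.33 px.
The upper-left point is one-third across and one-third down within the crop:
x = 266 + 1 × 220.33 ≈ 486; y = 11 + 1 × 159.33 ≈ 170.

(486, 170)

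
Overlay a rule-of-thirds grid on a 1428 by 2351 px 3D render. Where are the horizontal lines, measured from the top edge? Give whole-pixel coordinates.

784 px and 1567 px

2351 / 3 = 783.67, so the horizontal lines sit at one and two thirds of 2351.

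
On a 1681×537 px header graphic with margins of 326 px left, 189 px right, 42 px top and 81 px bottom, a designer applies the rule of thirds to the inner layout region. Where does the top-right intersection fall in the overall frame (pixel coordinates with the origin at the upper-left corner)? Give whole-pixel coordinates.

x = 1103 px, y = 180 px

Content width = 1681 − 326 − 189 = 1166 px; content height = 537 − 42 − 81 = 414 px.
Top-right is two-thirds across and one-third down within the inner layout region.
x = 326 + 2 × 1166/3 = 326 + 777.33 ≈ 1103
y = 42 + 1 × 414/3 = 42 + 138.00 ≈ 180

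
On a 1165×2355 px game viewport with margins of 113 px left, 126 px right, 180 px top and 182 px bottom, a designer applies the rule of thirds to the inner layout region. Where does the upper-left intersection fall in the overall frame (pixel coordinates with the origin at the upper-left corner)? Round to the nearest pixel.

x = 422 px, y = 844 px

Content width = 1165 − 113 − 126 = 926 px; content height = 2355 − 180 − 182 = 1993 px.
Upper-left is one-third across and one-third down within the inner layout region.
x = 113 + 1 × 926/3 = 113 + 308.67 ≈ 422
y = 180 + 1 × 1993/3 = 180 + 664.33 ≈ 844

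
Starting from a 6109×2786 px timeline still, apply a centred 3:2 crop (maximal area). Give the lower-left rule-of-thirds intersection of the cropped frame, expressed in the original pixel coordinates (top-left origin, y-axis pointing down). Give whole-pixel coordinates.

x = 2358 px, y = 1857 px

6109/2786 > 3/2, so the 3:2 crop keeps the full height 2786 and trims width to 2786 × 3/2 = 4179.00 px.
Left offset = (6109 − 4179.00)/2 = 965.00 px; top offset = 0.
Lower-left is one-third across and two-thirds down within the crop:
x = 965.00 + 1 × 4179.00/3 ≈ 2358; y = 0.00 + 2 × 2786.00/3 ≈ 1857.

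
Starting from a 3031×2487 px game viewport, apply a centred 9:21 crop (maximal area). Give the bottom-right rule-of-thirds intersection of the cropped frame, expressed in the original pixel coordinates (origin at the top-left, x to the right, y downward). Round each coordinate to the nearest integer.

(1693, 1658)

3031/2487 > 9/21, so the 9:21 crop keeps the full height 2487 and trims width to 2487 × 9/21 = 1065.86 px.
Left offset = (3031 − 1065.86)/2 = 982.57 px; top offset = 0.
Bottom-right is two-thirds across and two-thirds down within the crop:
x = 982.57 + 2 × 1065.86/3 ≈ 1693; y = 0.00 + 2 × 2487.00/3 ≈ 1658.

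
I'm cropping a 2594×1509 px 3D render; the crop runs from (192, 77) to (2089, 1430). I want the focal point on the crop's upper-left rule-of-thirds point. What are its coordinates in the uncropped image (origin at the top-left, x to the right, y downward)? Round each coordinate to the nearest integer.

(824, 528)

Crop width = 2089 − 192 = 1897 px; one third is 632.33 px.
Crop height = 1430 − 77 = 1353 px; one third is 451.00 px.
The upper-left point is one-third across and one-third down within the crop:
x = 192 + 1 × 632.33 ≈ 824; y = 77 + 1 × 451.00 ≈ 528.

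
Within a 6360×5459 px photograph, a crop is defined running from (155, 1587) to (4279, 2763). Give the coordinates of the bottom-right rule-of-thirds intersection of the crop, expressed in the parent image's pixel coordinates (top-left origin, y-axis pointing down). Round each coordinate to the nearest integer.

(2904, 2371)

Crop width = 4279 − 155 = 4124 px; one third is 1374.67 px.
Crop height = 2763 − 1587 = 1176 px; one third is 392.00 px.
The bottom-right point is two-thirds across and two-thirds down within the crop:
x = 155 + 2 × 1374.67 ≈ 2904; y = 1587 + 2 × 392.00 ≈ 2371.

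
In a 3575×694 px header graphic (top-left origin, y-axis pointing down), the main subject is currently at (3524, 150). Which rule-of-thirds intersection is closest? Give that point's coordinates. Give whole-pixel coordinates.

x = 2383 px, y = 231 px

Third lines: x ∈ {1192, 2383}, y ∈ {231, 463}.
3524 is closer to x = 2383; 150 is closer to y = 231.
So the nearest intersection is the upper-right power point.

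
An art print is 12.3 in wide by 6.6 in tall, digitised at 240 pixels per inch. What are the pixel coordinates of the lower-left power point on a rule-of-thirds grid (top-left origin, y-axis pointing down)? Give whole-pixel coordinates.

x = 984 px, y = 1056 px

In pixels the canvas is 12.3 × 240 = 2952 wide and 6.6 × 240 = 1584 tall.
The lower-left point is one-third across and two-thirds down:
x = 1 × 2952/3 ≈ 984; y = 2 × 1584/3 ≈ 1056.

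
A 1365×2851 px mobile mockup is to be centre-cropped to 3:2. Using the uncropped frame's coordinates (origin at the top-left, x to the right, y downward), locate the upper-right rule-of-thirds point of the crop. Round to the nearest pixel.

1365/2851 < 3/2, so the 3:2 crop keeps the full width 1365 and trims height to 1365 × 2/3 = 910.00 px.
Top offset = (2851 − 910.00)/2 = 970.50 px; left offset = 0.
Upper-right is two-thirds across and one-third down within the crop:
x = 0.00 + 2 × 1365.00/3 ≈ 910; y = 970.50 + 1 × 910.00/3 ≈ 1274.

x = 910 px, y = 1274 px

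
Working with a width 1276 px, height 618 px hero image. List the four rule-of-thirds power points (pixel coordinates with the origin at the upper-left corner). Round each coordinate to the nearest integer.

(425, 206), (851, 206), (425, 412), (851, 412)

One third of 1276 is 425.33; one third of 618 is 206.
Vertical third lines at x = 425 and x = 851; horizontal third lines at y = 206 and y = 412.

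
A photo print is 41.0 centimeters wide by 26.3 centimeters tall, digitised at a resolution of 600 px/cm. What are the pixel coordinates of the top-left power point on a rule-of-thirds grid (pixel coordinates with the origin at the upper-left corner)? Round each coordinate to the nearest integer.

(8200, 5260)

In pixels the canvas is 41.0 × 600 = 24600 wide and 26.3 × 600 = 15780 tall.
The top-left point is one-third across and one-third down:
x = 1 × 24600/3 ≈ 8200; y = 1 × 15780/3 ≈ 5260.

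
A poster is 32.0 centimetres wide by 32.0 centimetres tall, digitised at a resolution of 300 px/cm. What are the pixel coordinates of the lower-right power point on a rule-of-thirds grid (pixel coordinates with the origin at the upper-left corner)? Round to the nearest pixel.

In pixels the canvas is 32.0 × 300 = 9600 wide and 32.0 × 300 = 9600 tall.
The lower-right point is two-thirds across and two-thirds down:
x = 2 × 9600/3 ≈ 6400; y = 2 × 9600/3 ≈ 6400.

x = 6400 px, y = 6400 px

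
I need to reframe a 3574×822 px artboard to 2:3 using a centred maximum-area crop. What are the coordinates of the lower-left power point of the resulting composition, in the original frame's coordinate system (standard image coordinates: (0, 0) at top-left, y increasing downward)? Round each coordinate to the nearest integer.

3574/822 > 2/3, so the 2:3 crop keeps the full height 822 and trims width to 822 × 2/3 = 548.00 px.
Left offset = (3574 − 548.00)/2 = 1513.00 px; top offset = 0.
Lower-left is one-third across and two-thirds down within the crop:
x = 1513.00 + 1 × 548.00/3 ≈ 1696; y = 0.00 + 2 × 822.00/3 ≈ 548.

x = 1696 px, y = 548 px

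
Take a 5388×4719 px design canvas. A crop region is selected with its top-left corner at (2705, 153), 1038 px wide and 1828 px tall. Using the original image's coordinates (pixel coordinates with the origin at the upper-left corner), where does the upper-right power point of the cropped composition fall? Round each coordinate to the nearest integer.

(3397, 762)

One third of the crop width 1038 is 346.00 px.
One third of the crop height 1828 is 609.33 px.
The upper-right point is two-thirds across and one-third down within the crop:
x = 2705 + 2 × 346.00 ≈ 3397; y = 153 + 1 × 609.33 ≈ 762.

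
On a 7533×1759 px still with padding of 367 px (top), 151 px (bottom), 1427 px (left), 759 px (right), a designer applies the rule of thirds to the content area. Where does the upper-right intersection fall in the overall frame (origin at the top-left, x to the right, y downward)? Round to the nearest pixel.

(4992, 781)

Content width = 7533 − 1427 − 759 = 5347 px; content height = 1759 − 367 − 151 = 1241 px.
Upper-right is two-thirds across and one-third down within the content area.
x = 1427 + 2 × 5347/3 = 1427 + 3564.67 ≈ 4992
y = 367 + 1 × 1241/3 = 367 + 413.67 ≈ 781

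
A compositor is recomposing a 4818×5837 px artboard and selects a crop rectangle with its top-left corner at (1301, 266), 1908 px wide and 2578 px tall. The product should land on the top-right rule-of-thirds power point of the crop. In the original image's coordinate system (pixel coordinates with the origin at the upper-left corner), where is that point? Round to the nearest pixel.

x = 2573 px, y = 1125 px

One third of the crop width 1908 is 636.00 px.
One third of the crop height 2578 is 859.33 px.
The top-right point is two-thirds across and one-third down within the crop:
x = 1301 + 2 × 636.00 ≈ 2573; y = 266 + 1 × 859.33 ≈ 1125.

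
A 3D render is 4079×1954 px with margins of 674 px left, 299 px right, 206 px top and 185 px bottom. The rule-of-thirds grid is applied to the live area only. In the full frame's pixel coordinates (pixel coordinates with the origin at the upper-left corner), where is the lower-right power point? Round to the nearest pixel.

(2745, 1248)

Content width = 4079 − 674 − 299 = 3106 px; content height = 1954 − 206 − 185 = 1563 px.
Lower-right is two-thirds across and two-thirds down within the live area.
x = 674 + 2 × 3106/3 = 674 + 2070.67 ≈ 2745
y = 206 + 2 × 1563/3 = 206 + 1042.00 ≈ 1248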